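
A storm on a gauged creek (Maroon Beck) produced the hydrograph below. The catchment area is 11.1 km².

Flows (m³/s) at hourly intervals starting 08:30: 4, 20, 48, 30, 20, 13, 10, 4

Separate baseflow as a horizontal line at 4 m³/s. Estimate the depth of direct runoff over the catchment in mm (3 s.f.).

d ≈ 37.9 mm

Direct runoff: 0.0, 16.0, 44.0, 26.0, 16.0, 9.0, 6.0, 0.0 m³/s; ΣQ_DR = 117.0 m³/s.
V = ΣQ_DR · Δt = 117.0 × 3600 s = 4.212 × 10^5 m³.
Over A = 11.1 km², depth = V / A = 37.9 mm.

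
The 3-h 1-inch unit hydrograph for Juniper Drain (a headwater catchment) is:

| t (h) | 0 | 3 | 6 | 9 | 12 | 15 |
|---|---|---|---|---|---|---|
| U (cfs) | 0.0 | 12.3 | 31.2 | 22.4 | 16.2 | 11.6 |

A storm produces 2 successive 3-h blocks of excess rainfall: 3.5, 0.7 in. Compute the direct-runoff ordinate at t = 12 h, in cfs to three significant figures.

By discrete convolution, Q_j = Σ (P_i / 1 in) · U_{j−i}.
At t = 12 h (j=4): Q = (3.5/1)·16.2 + (0.7/1)·22.4 = 72.4 cfs.

Q ≈ 72.4 cfs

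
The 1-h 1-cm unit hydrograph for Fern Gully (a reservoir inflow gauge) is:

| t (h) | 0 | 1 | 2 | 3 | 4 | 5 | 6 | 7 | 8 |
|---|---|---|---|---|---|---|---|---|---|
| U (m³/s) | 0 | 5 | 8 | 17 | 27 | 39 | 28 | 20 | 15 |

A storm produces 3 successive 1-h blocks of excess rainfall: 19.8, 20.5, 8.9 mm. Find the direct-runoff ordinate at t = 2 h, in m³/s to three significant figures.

Q ≈ 26.1 m³/s

By discrete convolution, Q_j = Σ (P_i / 10 mm) · U_{j−i}.
At t = 2 h (j=2): Q = (19.8/10)·8 + (20.5/10)·5 + (8.9/10)·0 = 26.1 m³/s.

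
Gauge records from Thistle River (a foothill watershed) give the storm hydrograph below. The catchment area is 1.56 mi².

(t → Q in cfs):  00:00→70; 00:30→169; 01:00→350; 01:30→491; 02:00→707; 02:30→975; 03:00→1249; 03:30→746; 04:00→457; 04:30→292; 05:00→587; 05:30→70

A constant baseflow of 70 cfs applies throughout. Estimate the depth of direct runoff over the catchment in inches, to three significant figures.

d ≈ 2.64 in

Direct runoff: 0.0, 99.0, 280.0, 421.0, 637.0, 905.0, 1179.0, 676.0, 387.0, 222.0, 517.0, 0.0 cfs; ΣQ_DR = 5323 cfs.
V = ΣQ_DR · Δt = 5323 × 1800 s = 9.581 × 10^6 ft³.
Over A = 1.56 mi², depth = V / A = 2.64 in.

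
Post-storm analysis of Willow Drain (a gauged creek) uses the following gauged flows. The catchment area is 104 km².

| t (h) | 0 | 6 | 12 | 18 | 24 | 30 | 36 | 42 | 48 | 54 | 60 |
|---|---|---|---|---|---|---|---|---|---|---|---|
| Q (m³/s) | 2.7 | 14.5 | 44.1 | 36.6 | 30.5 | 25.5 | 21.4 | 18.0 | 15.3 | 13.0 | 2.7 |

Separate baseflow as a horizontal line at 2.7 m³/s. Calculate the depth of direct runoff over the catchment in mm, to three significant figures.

Direct runoff: 0.0, 11.8, 41.4, 33.9, 27.8, 22.8, 18.7, 15.3, 12.6, 10.3, 0.0 m³/s; ΣQ_DR = 194.6 m³/s.
V = ΣQ_DR · Δt = 194.6 × 21600 s = 4.203 × 10^6 m³.
Over A = 104 km², depth = V / A = 40.4 mm.

d ≈ 40.4 mm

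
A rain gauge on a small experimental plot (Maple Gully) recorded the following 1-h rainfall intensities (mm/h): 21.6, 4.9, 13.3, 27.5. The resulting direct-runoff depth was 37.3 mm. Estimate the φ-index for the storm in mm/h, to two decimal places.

φ ≈ 8.37 mm/h

Only the 3 blocks with intensity above φ contribute runoff: 21.6, 13.3, 27.5 mm/h.
Σ(I−φ)·Δt = d  ⇒  (21.6+13.3+27.5 − 3φ)·1 = 37.3
φ = (62.40 − 37.3/1) / 3 = 8.37 mm/h.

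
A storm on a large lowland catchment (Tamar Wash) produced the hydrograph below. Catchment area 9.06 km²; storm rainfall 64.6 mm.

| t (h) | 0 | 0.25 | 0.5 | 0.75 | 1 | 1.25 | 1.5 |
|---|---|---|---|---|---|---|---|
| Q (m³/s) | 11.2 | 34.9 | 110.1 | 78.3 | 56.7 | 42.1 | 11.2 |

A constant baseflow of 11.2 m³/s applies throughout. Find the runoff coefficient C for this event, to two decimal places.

C ≈ 0.41

ΣQ_DR = 266.1 m³/s; V = ΣQ_DR·Δt = 2.395 × 10^5 m³.
Runoff depth d = V / A = 26.43 mm.
C = d / P = 26.43 / 64.6 = 0.41.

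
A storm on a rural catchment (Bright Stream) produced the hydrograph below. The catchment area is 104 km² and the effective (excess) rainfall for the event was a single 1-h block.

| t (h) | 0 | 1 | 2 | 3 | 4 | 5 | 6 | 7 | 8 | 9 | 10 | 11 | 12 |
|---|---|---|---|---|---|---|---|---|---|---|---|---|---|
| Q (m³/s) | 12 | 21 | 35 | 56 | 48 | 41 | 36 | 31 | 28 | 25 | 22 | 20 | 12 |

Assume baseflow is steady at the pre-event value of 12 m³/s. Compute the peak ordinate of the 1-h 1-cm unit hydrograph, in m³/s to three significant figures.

U_p ≈ 55.0 m³/s

Direct runoff: 0.0, 9.0, 23.0, 44.0, 36.0, 29.0, 24.0, 19.0, 16.0, 13.0, 10.0, 8.0, 0.0 m³/s; ΣQ_DR = 231.0 m³/s, peak = 44.0 m³/s.
Runoff depth d = ΣQ_DR·Δt / A = 231.0 × 3600 / (104 km²) = 7.996 mm.
The 1-cm UH is the DRH scaled by (10 mm)/d, so U_p = 44.0 × 10/7.996 = 55.0 m³/s.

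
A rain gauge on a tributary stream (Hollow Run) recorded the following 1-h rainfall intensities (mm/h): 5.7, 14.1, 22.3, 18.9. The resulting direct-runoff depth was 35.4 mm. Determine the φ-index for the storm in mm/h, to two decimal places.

φ ≈ 6.63 mm/h

Only the 3 blocks with intensity above φ contribute runoff: 14.1, 22.3, 18.9 mm/h.
Σ(I−φ)·Δt = d  ⇒  (14.1+22.3+18.9 − 3φ)·1 = 35.4
φ = (55.30 − 35.4/1) / 3 = 6.63 mm/h.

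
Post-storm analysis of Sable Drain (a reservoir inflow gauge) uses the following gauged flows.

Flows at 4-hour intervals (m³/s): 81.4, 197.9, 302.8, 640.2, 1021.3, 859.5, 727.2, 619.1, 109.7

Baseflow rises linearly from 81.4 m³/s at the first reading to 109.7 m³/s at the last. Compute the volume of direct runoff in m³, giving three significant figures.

V ≈ 5.33 × 10^7 m³

Direct-runoff ordinates (Q − Q_b): 0.00, 112.96, 214.32, 548.19, 925.75, 760.41, 624.58, 512.94, 0.00 m³/s.
ΣQ_DR = 3699 m³/s.
With Δt = 4 h = 14400 s, V = ΣQ_DR · Δt = 3699 × 14400 = 5.33 × 10^7 m³.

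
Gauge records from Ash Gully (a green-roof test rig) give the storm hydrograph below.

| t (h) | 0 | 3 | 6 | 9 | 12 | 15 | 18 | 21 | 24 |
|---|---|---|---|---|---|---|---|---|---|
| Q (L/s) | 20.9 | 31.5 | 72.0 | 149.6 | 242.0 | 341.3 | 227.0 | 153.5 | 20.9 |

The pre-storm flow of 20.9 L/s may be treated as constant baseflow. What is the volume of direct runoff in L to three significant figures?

Direct-runoff ordinates (Q − Q_b): 0.0, 10.6, 51.1, 128.7, 221.1, 320.4, 206.1, 132.6, 0.0 L/s.
ΣQ_DR = 1071 L/s.
With Δt = 3 h = 10800 s, V = ΣQ_DR · Δt = 1071 × 10800 = 1.16 × 10^7 L.

V ≈ 1.16 × 10^7 L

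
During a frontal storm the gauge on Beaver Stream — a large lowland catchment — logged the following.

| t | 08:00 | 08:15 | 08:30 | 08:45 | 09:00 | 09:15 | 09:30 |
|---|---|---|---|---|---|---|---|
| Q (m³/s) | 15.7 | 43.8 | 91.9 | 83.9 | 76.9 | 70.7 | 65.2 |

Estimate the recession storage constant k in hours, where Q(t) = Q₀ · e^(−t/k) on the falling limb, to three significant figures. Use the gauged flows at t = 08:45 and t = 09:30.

On the falling limb, Q drops from 83.9 to 65.2 m³/s between t = 08:45 and t = 09:30 (Δt = 0.75 h).
k = −Δt / ln(Q₂/Q₁) = −0.75 / ln(65.2/83.9) = 2.97 h.

k ≈ 2.97 h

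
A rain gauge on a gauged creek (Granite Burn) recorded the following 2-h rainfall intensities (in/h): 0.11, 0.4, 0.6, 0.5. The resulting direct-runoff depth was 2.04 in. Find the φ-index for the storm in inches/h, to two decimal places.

Only the 3 blocks with intensity above φ contribute runoff: 0.4, 0.6, 0.5 in/h.
Σ(I−φ)·Δt = d  ⇒  (0.4+0.6+0.5 − 3φ)·2 = 2.04
φ = (1.500 − 2.04/2) / 3 = 0.16 in/h.

φ ≈ 0.16 in/h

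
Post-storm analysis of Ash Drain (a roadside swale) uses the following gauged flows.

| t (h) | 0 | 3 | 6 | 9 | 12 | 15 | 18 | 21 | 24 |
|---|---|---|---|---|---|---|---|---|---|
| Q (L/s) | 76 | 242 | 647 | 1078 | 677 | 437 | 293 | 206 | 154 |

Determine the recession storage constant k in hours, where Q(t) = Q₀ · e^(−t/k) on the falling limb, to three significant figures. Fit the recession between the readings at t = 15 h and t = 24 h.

On the falling limb, Q drops from 437 to 154 L/s between t = 15 h and t = 24 h (Δt = 9 h).
k = −Δt / ln(Q₂/Q₁) = −9 / ln(154/437) = 8.63 h.

k ≈ 8.63 h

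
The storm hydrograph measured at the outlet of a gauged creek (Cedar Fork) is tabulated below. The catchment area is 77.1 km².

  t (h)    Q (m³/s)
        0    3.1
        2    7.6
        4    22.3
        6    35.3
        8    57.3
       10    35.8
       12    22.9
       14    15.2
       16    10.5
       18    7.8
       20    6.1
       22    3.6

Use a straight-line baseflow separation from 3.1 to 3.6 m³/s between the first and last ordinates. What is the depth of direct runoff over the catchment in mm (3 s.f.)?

Direct runoff: 0.00, 4.45, 19.11, 32.06, 54.02, 32.47, 19.53, 11.78, 7.04, 4.29, 2.55, 0.00 m³/s; ΣQ_DR = 187.3 m³/s.
V = ΣQ_DR · Δt = 187.3 × 7200 s = 1.349 × 10^6 m³.
Over A = 77.1 km², depth = V / A = 17.5 mm.

d ≈ 17.5 mm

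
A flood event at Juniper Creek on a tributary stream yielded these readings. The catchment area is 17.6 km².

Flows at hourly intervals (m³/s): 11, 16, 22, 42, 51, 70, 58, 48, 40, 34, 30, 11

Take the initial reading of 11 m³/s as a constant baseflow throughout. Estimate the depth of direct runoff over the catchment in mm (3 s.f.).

d ≈ 61.6 mm

Direct runoff: 0.0, 5.0, 11.0, 31.0, 40.0, 59.0, 47.0, 37.0, 29.0, 23.0, 19.0, 0.0 m³/s; ΣQ_DR = 301.0 m³/s.
V = ΣQ_DR · Δt = 301.0 × 3600 s = 1.084 × 10^6 m³.
Over A = 17.6 km², depth = V / A = 61.6 mm.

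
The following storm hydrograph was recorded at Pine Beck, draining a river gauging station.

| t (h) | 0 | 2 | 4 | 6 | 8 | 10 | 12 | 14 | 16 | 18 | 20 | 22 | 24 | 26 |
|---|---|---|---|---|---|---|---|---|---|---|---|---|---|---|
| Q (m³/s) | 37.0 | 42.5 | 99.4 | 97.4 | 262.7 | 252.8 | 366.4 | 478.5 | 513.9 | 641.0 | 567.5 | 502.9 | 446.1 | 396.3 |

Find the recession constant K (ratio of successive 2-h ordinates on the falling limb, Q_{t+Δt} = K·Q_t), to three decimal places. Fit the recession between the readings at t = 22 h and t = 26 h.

K ≈ 0.888

Using the recession-limb readings at t = 22 h and t = 26 h: Q falls from 502.9 to 396.3 m³/s over 2 intervals.
K = (Q₂/Q₁)^(1/2) = (396.3/502.9)^(1/2) = 0.888.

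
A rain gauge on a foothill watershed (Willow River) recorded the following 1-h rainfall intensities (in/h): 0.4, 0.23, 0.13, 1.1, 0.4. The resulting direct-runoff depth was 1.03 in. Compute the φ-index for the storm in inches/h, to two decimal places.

φ ≈ 0.29 in/h

Only the 3 blocks with intensity above φ contribute runoff: 0.4, 1.1, 0.4 in/h.
Σ(I−φ)·Δt = d  ⇒  (0.4+1.1+0.4 − 3φ)·1 = 1.03
φ = (1.900 − 1.03/1) / 3 = 0.29 in/h.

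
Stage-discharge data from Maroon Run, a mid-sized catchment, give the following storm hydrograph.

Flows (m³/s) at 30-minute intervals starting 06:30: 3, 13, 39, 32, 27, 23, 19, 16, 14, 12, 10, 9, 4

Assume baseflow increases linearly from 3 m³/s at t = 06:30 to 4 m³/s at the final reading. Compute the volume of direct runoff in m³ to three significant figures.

Direct-runoff ordinates (Q − Q_b): 0.00, 9.92, 35.83, 28.75, 23.67, 19.58, 15.50, 12.42, 10.33, 8.25, 6.17, 5.08, 0.00 m³/s.
ΣQ_DR = 175.5 m³/s.
With Δt = 0.5 h = 1800 s, V = ΣQ_DR · Δt = 175.5 × 1800 = 3.16 × 10^5 m³.

V ≈ 3.16 × 10^5 m³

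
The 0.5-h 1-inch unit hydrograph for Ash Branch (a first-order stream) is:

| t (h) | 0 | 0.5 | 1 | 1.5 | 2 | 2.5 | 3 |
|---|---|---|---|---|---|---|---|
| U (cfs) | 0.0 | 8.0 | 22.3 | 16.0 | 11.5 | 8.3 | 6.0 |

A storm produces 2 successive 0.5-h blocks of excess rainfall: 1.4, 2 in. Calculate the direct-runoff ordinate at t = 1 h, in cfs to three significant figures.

Q ≈ 47.2 cfs

By discrete convolution, Q_j = Σ (P_i / 1 in) · U_{j−i}.
At t = 1 h (j=2): Q = (1.4/1)·22.3 + (2/1)·8.0 = 47.2 cfs.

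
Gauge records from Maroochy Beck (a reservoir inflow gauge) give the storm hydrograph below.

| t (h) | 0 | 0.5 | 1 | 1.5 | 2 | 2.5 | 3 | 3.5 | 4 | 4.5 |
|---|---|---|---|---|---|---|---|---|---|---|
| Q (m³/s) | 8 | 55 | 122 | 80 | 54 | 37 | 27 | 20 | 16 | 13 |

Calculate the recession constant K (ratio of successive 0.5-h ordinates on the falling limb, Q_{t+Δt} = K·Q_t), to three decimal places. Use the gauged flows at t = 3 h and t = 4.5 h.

Using the recession-limb readings at t = 3 h and t = 4.5 h: Q falls from 27 to 13 m³/s over 3 intervals.
K = (Q₂/Q₁)^(1/3) = (13/27)^(1/3) = 0.784.

K ≈ 0.784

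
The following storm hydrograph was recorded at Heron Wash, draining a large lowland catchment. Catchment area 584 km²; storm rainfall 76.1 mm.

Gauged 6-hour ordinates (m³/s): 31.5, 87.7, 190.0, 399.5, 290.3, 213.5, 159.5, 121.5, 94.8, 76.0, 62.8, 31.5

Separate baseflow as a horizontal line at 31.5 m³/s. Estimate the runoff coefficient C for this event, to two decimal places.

C ≈ 0.67

ΣQ_DR = 1381 m³/s; V = ΣQ_DR·Δt = 2.982 × 10^7 m³.
Runoff depth d = V / A = 51.06 mm.
C = d / P = 51.06 / 76.1 = 0.67.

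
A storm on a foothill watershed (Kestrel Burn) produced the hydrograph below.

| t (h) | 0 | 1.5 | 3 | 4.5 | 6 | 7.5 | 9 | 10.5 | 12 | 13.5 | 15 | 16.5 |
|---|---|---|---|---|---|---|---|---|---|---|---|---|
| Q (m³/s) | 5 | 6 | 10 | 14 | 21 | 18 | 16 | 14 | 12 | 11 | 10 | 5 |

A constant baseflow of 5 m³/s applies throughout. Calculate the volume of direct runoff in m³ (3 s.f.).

Direct-runoff ordinates (Q − Q_b): 0.0, 1.0, 5.0, 9.0, 16.0, 13.0, 11.0, 9.0, 7.0, 6.0, 5.0, 0.0 m³/s.
ΣQ_DR = 82.00 m³/s.
With Δt = 1.5 h = 5400 s, V = ΣQ_DR · Δt = 82.00 × 5400 = 4.43 × 10^5 m³.

V ≈ 4.43 × 10^5 m³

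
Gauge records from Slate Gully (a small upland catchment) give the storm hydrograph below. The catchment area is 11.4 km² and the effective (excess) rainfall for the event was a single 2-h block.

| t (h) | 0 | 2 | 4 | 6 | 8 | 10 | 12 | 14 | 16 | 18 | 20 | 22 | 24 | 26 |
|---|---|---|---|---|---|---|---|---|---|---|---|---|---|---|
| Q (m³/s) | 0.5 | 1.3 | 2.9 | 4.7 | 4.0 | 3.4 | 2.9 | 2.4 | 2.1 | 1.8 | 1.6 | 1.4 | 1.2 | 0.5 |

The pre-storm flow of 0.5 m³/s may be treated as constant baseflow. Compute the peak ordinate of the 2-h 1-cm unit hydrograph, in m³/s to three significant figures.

Direct runoff: 0.0, 0.8, 2.4, 4.2, 3.5, 2.9, 2.4, 1.9, 1.6, 1.3, 1.1, 0.9, 0.7, 0.0 m³/s; ΣQ_DR = 23.70 m³/s, peak = 4.2 m³/s.
Runoff depth d = ΣQ_DR·Δt / A = 23.70 × 7200 / (11.4 km²) = 14.97 mm.
The 1-cm UH is the DRH scaled by (10 mm)/d, so U_p = 4.2 × 10/14.97 = 2.81 m³/s.

U_p ≈ 2.81 m³/s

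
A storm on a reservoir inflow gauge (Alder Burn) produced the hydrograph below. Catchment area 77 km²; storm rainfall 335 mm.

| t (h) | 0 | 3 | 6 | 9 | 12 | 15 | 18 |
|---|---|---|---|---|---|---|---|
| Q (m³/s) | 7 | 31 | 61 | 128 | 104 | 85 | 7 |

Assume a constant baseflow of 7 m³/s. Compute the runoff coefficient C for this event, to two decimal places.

ΣQ_DR = 374.0 m³/s; V = ΣQ_DR·Δt = 4.039 × 10^6 m³.
Runoff depth d = V / A = 52.46 mm.
C = d / P = 52.46 / 335 = 0.16.

C ≈ 0.16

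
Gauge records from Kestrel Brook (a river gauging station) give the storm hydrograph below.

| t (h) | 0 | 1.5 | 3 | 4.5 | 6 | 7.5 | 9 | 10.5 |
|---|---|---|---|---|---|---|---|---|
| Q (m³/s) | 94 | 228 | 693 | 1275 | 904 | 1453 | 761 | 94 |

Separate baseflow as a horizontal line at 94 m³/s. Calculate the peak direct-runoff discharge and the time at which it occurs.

Subtracting baseflow gives direct-runoff ordinates: 0.0, 134.0, 599.0, 1181.0, 810.0, 1359.0, 667.0, 0.0 m³/s.
The maximum is 1359.0 m³/s, occurring at the reading for t = 7.5 h.

Q_p = 1359.0 m³/s at t = 7.5 h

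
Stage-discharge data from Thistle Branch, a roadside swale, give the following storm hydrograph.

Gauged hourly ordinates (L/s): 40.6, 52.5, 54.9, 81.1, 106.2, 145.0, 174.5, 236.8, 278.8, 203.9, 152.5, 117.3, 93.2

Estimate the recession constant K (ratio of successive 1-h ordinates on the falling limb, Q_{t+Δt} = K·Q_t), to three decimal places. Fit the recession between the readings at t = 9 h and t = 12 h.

K ≈ 0.770

Using the recession-limb readings at t = 9 h and t = 12 h: Q falls from 203.9 to 93.2 L/s over 3 intervals.
K = (Q₂/Q₁)^(1/3) = (93.2/203.9)^(1/3) = 0.770.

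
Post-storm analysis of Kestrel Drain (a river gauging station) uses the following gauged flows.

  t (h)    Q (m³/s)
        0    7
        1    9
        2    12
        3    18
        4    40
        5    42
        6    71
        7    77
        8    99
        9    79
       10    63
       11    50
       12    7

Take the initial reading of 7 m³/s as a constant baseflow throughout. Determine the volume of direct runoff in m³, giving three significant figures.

V ≈ 1.74 × 10^6 m³

Direct-runoff ordinates (Q − Q_b): 0.0, 2.0, 5.0, 11.0, 33.0, 35.0, 64.0, 70.0, 92.0, 72.0, 56.0, 43.0, 0.0 m³/s.
ΣQ_DR = 483.0 m³/s.
With Δt = 1 h = 3600 s, V = ΣQ_DR · Δt = 483.0 × 3600 = 1.74 × 10^6 m³.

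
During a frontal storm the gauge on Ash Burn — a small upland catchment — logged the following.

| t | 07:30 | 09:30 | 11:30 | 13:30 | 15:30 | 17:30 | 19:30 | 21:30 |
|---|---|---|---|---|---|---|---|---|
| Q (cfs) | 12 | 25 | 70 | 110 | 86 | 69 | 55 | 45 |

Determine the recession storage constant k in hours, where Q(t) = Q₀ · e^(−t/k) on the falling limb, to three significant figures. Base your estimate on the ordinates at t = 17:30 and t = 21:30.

k ≈ 9.36 h

On the falling limb, Q drops from 69 to 45 cfs between t = 17:30 and t = 21:30 (Δt = 4 h).
k = −Δt / ln(Q₂/Q₁) = −4 / ln(45/69) = 9.36 h.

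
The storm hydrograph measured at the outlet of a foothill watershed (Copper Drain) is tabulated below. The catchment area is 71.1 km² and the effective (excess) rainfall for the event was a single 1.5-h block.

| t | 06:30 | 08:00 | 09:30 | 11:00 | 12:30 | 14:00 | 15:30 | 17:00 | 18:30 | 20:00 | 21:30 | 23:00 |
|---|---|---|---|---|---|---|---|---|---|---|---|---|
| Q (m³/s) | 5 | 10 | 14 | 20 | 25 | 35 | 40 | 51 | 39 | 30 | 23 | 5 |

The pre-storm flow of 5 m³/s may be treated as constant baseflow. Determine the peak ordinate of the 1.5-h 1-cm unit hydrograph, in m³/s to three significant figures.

U_p ≈ 25.6 m³/s

Direct runoff: 0.0, 5.0, 9.0, 15.0, 20.0, 30.0, 35.0, 46.0, 34.0, 25.0, 18.0, 0.0 m³/s; ΣQ_DR = 237.0 m³/s, peak = 46.0 m³/s.
Runoff depth d = ΣQ_DR·Δt / A = 237.0 × 5400 / (71.1 km²) = 18.00 mm.
The 1-cm UH is the DRH scaled by (10 mm)/d, so U_p = 46.0 × 10/18.00 = 25.6 m³/s.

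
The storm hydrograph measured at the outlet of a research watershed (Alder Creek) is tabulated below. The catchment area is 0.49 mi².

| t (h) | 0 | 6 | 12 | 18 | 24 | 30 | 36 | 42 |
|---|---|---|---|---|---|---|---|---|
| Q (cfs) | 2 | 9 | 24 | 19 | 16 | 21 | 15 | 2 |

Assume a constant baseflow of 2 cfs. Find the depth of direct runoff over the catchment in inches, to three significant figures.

d ≈ 1.75 in

Direct runoff: 0.0, 7.0, 22.0, 17.0, 14.0, 19.0, 13.0, 0.0 cfs; ΣQ_DR = 92.00 cfs.
V = ΣQ_DR · Δt = 92.00 × 21600 s = 1.987 × 10^6 ft³.
Over A = 0.49 mi², depth = V / A = 1.75 in.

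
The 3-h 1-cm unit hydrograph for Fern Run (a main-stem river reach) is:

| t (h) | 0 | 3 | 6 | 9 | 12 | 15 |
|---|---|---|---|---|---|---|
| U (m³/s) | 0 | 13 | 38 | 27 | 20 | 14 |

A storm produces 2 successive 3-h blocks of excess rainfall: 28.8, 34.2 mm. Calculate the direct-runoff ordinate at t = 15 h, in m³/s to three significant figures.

Q ≈ 109 m³/s

By discrete convolution, Q_j = Σ (P_i / 10 mm) · U_{j−i}.
At t = 15 h (j=5): Q = (28.8/10)·14 + (34.2/10)·20 = 109 m³/s.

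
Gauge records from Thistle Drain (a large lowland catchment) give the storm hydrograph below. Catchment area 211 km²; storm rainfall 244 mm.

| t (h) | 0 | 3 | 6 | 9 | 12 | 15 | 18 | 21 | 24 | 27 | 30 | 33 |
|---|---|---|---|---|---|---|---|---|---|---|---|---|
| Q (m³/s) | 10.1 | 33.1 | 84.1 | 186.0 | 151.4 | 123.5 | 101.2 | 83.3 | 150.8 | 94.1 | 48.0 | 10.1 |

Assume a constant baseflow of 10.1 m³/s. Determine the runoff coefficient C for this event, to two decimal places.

C ≈ 0.20

ΣQ_DR = 954.5 m³/s; V = ΣQ_DR·Δt = 1.031 × 10^7 m³.
Runoff depth d = V / A = 48.86 mm.
C = d / P = 48.86 / 244 = 0.20.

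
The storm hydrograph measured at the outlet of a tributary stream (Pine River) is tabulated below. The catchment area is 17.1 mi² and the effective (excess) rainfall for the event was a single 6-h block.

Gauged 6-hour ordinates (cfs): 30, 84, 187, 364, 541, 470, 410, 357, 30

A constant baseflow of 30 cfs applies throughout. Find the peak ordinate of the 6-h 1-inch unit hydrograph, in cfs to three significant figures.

Direct runoff: 0.0, 54.0, 157.0, 334.0, 511.0, 440.0, 380.0, 327.0, 0.0 cfs; ΣQ_DR = 2203 cfs, peak = 511.0 cfs.
Runoff depth d = ΣQ_DR·Δt / A = 2203 × 21600 / (17.1 mi²) = 1.198 in.
The 1-inch UH is the DRH scaled by (1 in)/d, so U_p = 511.0 × 1/1.198 = 427 cfs.

U_p ≈ 427 cfs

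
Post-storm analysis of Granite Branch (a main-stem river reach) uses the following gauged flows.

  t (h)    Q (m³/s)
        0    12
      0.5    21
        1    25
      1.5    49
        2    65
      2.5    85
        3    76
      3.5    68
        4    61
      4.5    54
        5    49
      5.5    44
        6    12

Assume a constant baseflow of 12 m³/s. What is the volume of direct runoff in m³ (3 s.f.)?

V ≈ 8.37 × 10^5 m³

Direct-runoff ordinates (Q − Q_b): 0.0, 9.0, 13.0, 37.0, 53.0, 73.0, 64.0, 56.0, 49.0, 42.0, 37.0, 32.0, 0.0 m³/s.
ΣQ_DR = 465.0 m³/s.
With Δt = 0.5 h = 1800 s, V = ΣQ_DR · Δt = 465.0 × 1800 = 8.37 × 10^5 m³.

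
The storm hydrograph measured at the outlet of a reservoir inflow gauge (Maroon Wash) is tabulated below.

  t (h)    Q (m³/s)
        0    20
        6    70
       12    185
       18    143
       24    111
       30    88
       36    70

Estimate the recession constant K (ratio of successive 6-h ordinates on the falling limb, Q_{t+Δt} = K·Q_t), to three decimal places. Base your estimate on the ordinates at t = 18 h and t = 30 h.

Using the recession-limb readings at t = 18 h and t = 30 h: Q falls from 143 to 88 m³/s over 2 intervals.
K = (Q₂/Q₁)^(1/2) = (88/143)^(1/2) = 0.784.

K ≈ 0.784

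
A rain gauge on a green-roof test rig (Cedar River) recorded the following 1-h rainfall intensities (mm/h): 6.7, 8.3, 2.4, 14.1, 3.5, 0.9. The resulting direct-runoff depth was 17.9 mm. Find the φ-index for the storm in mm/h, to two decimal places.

Only the 3 blocks with intensity above φ contribute runoff: 6.7, 8.3, 14.1 mm/h.
Σ(I−φ)·Δt = d  ⇒  (6.7+8.3+14.1 − 3φ)·1 = 17.9
φ = (29.10 − 17.9/1) / 3 = 3.73 mm/h.

φ ≈ 3.73 mm/h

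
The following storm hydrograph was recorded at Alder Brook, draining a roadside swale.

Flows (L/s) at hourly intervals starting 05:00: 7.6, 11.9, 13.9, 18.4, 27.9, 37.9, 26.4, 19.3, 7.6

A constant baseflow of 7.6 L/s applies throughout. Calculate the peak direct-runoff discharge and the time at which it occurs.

Subtracting baseflow gives direct-runoff ordinates: 0.0, 4.3, 6.3, 10.8, 20.3, 30.3, 18.8, 11.7, 0.0 L/s.
The maximum is 30.3 L/s, occurring at the reading for t = 10:00.

Q_p = 30.3 L/s at t = 10:00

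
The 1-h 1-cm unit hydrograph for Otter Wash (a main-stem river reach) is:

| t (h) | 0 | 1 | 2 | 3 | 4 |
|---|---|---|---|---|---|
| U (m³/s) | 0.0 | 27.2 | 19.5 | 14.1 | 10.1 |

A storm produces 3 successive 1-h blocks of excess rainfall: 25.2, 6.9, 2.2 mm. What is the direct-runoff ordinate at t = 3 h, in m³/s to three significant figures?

Q ≈ 55.0 m³/s

By discrete convolution, Q_j = Σ (P_i / 10 mm) · U_{j−i}.
At t = 3 h (j=3): Q = (25.2/10)·14.1 + (6.9/10)·19.5 + (2.2/10)·27.2 = 55.0 m³/s.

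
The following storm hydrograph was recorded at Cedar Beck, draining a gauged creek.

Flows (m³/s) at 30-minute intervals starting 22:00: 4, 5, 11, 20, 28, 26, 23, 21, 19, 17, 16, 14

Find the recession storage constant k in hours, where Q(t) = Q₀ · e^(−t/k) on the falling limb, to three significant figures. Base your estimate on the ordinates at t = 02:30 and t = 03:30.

k ≈ 5.15 h

On the falling limb, Q drops from 17 to 14 m³/s between t = 02:30 and t = 03:30 (Δt = 1 h).
k = −Δt / ln(Q₂/Q₁) = −1 / ln(14/17) = 5.15 h.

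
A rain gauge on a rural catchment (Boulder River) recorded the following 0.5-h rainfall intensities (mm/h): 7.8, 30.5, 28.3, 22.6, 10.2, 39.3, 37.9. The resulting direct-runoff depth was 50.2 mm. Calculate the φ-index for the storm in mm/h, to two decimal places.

φ ≈ 11.64 mm/h

Only the 5 blocks with intensity above φ contribute runoff: 30.5, 28.3, 22.6, 39.3, 37.9 mm/h.
Σ(I−φ)·Δt = d  ⇒  (30.5+28.3+22.6+39.3+37.9 − 5φ)·0.5 = 50.2
φ = (158.6 − 50.2/0.5) / 5 = 11.64 mm/h.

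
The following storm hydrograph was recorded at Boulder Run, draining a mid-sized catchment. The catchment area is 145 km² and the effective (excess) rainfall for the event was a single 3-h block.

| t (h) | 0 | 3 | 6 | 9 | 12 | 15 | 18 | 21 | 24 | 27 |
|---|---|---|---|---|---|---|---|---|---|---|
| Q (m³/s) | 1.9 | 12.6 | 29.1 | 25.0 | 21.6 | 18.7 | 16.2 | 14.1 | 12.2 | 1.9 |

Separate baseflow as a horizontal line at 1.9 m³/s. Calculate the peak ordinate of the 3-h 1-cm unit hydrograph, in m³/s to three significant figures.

Direct runoff: 0.0, 10.7, 27.2, 23.1, 19.7, 16.8, 14.3, 12.2, 10.3, 0.0 m³/s; ΣQ_DR = 134.3 m³/s, peak = 27.2 m³/s.
Runoff depth d = ΣQ_DR·Δt / A = 134.3 × 10800 / (145 km²) = 10.00 mm.
The 1-cm UH is the DRH scaled by (10 mm)/d, so U_p = 27.2 × 10/10.00 = 27.2 m³/s.

U_p ≈ 27.2 m³/s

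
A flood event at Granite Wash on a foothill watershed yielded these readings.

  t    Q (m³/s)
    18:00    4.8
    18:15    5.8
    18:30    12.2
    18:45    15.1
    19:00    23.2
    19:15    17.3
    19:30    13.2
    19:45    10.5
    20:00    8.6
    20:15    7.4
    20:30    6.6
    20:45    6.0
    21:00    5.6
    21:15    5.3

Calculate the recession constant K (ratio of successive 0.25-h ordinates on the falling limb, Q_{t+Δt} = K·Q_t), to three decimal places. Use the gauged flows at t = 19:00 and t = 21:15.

K ≈ 0.849

Using the recession-limb readings at t = 19:00 and t = 21:15: Q falls from 23.2 to 5.3 m³/s over 9 intervals.
K = (Q₂/Q₁)^(1/9) = (5.3/23.2)^(1/9) = 0.849.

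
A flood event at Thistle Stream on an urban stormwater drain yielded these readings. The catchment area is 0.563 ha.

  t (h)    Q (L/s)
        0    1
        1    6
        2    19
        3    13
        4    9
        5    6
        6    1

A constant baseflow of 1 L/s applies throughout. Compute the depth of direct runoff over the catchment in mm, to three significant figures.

Direct runoff: 0.0, 5.0, 18.0, 12.0, 8.0, 5.0, 0.0 L/s; ΣQ_DR = 48.00 L/s.
V = ΣQ_DR · Δt = 48.00 × 3600 s = 1.728 × 10^5 L.
Over A = 0.563 ha, depth = V / A = 30.7 mm.

d ≈ 30.7 mm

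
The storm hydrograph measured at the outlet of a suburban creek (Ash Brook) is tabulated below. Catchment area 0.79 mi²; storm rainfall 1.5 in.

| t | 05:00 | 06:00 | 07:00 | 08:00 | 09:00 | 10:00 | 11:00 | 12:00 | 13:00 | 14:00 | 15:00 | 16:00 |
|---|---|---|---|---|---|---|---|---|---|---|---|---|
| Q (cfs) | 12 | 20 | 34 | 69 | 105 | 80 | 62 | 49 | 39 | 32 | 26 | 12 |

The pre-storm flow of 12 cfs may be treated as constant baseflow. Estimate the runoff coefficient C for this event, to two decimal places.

C ≈ 0.52

ΣQ_DR = 396.0 cfs; V = ΣQ_DR·Δt = 1.426 × 10^6 ft³.
Runoff depth d = V / A = 0.7768 in.
C = d / P = 0.7768 / 1.5 = 0.52.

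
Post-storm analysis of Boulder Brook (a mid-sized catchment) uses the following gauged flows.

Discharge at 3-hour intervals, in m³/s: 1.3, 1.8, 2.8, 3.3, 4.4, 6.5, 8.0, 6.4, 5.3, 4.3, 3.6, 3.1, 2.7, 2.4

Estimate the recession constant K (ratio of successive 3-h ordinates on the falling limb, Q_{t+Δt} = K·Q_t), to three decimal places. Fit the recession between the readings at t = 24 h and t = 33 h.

Using the recession-limb readings at t = 24 h and t = 33 h: Q falls from 5.3 to 3.1 m³/s over 3 intervals.
K = (Q₂/Q₁)^(1/3) = (3.1/5.3)^(1/3) = 0.836.

K ≈ 0.836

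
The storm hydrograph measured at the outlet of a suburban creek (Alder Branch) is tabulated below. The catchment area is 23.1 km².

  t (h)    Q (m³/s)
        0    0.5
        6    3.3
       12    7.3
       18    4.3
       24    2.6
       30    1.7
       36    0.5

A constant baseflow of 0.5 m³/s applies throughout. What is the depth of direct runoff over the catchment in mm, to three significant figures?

Direct runoff: 0.0, 2.8, 6.8, 3.8, 2.1, 1.2, 0.0 m³/s; ΣQ_DR = 16.70 m³/s.
V = ΣQ_DR · Δt = 16.70 × 21600 s = 3.607 × 10^5 m³.
Over A = 23.1 km², depth = V / A = 15.6 mm.

d ≈ 15.6 mm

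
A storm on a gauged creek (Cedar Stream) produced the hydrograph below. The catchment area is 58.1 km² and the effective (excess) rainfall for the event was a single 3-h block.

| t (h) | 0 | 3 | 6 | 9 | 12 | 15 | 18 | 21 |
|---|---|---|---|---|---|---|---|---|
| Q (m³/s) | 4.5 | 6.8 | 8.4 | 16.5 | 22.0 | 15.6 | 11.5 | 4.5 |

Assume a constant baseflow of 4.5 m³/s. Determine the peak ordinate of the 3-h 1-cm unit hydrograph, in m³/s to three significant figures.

Direct runoff: 0.0, 2.3, 3.9, 12.0, 17.5, 11.1, 7.0, 0.0 m³/s; ΣQ_DR = 53.80 m³/s, peak = 17.5 m³/s.
Runoff depth d = ΣQ_DR·Δt / A = 53.80 × 10800 / (58.1 km²) = 10.00 mm.
The 1-cm UH is the DRH scaled by (10 mm)/d, so U_p = 17.5 × 10/10.00 = 17.5 m³/s.

U_p ≈ 17.5 m³/s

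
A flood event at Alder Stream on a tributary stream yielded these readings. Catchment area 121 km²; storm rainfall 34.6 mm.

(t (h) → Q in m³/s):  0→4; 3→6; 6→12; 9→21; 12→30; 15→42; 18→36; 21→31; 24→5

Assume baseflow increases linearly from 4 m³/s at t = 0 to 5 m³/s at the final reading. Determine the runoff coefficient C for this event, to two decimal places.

ΣQ_DR = 146.5 m³/s; V = ΣQ_DR·Δt = 1.582 × 10^6 m³.
Runoff depth d = V / A = 13.08 mm.
C = d / P = 13.08 / 34.6 = 0.38.

C ≈ 0.38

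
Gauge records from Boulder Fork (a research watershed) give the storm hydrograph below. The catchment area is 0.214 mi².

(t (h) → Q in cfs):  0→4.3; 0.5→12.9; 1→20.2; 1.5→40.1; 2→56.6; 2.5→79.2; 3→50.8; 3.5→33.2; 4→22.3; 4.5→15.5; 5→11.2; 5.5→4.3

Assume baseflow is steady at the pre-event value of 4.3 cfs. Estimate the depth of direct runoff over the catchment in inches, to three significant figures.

Direct runoff: 0.0, 8.6, 15.9, 35.8, 52.3, 74.9, 46.5, 28.9, 18.0, 11.2, 6.9, 0.0 cfs; ΣQ_DR = 299.0 cfs.
V = ΣQ_DR · Δt = 299.0 × 1800 s = 5.382 × 10^5 ft³.
Over A = 0.214 mi², depth = V / A = 1.08 in.

d ≈ 1.08 in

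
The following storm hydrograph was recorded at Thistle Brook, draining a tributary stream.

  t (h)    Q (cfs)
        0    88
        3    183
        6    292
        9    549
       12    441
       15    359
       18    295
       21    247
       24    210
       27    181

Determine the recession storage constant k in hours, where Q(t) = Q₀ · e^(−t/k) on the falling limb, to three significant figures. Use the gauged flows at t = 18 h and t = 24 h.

k ≈ 17.7 h

On the falling limb, Q drops from 295 to 210 cfs between t = 18 h and t = 24 h (Δt = 6 h).
k = −Δt / ln(Q₂/Q₁) = −6 / ln(210/295) = 17.7 h.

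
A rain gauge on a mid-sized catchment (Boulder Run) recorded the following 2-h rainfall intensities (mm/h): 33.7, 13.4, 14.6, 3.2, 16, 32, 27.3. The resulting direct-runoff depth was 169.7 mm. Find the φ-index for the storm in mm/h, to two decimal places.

Only the 6 blocks with intensity above φ contribute runoff: 33.7, 13.4, 14.6, 16, 32, 27.3 mm/h.
Σ(I−φ)·Δt = d  ⇒  (33.7+13.4+14.6+16+32+27.3 − 6φ)·2 = 169.7
φ = (137.0 − 169.7/2) / 6 = 8.69 mm/h.

φ ≈ 8.69 mm/h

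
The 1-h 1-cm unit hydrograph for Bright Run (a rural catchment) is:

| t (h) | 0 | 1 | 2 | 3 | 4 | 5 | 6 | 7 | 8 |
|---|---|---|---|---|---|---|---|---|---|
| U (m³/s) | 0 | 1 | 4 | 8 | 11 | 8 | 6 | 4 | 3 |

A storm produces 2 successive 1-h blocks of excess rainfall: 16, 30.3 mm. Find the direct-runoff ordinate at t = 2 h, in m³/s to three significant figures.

Q ≈ 9.43 m³/s

By discrete convolution, Q_j = Σ (P_i / 10 mm) · U_{j−i}.
At t = 2 h (j=2): Q = (16/10)·4 + (30.3/10)·1 = 9.43 m³/s.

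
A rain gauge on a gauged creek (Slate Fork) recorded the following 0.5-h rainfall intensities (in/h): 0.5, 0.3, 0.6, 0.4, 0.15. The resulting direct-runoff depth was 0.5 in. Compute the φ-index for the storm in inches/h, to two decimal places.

φ ≈ 0.20 in/h

Only the 4 blocks with intensity above φ contribute runoff: 0.5, 0.3, 0.6, 0.4 in/h.
Σ(I−φ)·Δt = d  ⇒  (0.5+0.3+0.6+0.4 − 4φ)·0.5 = 0.5
φ = (1.800 − 0.5/0.5) / 4 = 0.20 in/h.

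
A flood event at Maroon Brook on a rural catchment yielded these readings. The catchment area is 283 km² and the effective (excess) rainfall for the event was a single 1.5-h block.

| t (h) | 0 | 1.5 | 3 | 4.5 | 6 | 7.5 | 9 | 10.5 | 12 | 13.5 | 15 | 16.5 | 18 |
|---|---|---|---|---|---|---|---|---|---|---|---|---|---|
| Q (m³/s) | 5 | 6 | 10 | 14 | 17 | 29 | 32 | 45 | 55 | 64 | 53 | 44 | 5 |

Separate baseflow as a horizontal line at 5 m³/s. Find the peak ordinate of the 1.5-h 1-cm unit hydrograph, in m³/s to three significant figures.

U_p ≈ 98.5 m³/s

Direct runoff: 0.0, 1.0, 5.0, 9.0, 12.0, 24.0, 27.0, 40.0, 50.0, 59.0, 48.0, 39.0, 0.0 m³/s; ΣQ_DR = 314.0 m³/s, peak = 59.0 m³/s.
Runoff depth d = ΣQ_DR·Δt / A = 314.0 × 5400 / (283 km²) = 5.992 mm.
The 1-cm UH is the DRH scaled by (10 mm)/d, so U_p = 59.0 × 10/5.992 = 98.5 m³/s.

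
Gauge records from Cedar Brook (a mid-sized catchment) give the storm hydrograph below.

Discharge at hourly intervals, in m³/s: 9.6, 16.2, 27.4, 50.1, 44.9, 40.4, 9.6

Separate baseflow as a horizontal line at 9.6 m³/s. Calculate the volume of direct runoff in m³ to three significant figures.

Direct-runoff ordinates (Q − Q_b): 0.0, 6.6, 17.8, 40.5, 35.3, 30.8, 0.0 m³/s.
ΣQ_DR = 131.0 m³/s.
With Δt = 1 h = 3600 s, V = ΣQ_DR · Δt = 131.0 × 3600 = 4.72 × 10^5 m³.

V ≈ 4.72 × 10^5 m³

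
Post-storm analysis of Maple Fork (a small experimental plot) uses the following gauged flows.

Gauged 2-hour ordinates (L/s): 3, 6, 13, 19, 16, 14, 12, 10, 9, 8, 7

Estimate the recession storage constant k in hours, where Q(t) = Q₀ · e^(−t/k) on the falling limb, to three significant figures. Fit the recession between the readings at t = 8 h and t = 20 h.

k ≈ 14.5 h

On the falling limb, Q drops from 16 to 7 L/s between t = 8 h and t = 20 h (Δt = 12 h).
k = −Δt / ln(Q₂/Q₁) = −12 / ln(7/16) = 14.5 h.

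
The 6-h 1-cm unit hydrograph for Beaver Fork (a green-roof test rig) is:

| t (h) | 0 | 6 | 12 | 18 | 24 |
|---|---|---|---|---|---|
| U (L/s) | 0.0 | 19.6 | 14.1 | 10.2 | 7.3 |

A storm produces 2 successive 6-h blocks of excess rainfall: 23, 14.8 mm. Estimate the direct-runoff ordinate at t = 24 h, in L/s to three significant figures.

Q ≈ 31.9 L/s

By discrete convolution, Q_j = Σ (P_i / 10 mm) · U_{j−i}.
At t = 24 h (j=4): Q = (23/10)·7.3 + (14.8/10)·10.2 = 31.9 L/s.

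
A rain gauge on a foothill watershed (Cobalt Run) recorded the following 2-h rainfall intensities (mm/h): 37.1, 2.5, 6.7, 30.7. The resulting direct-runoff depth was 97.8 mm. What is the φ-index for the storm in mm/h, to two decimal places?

Only the 2 blocks with intensity above φ contribute runoff: 37.1, 30.7 mm/h.
Σ(I−φ)·Δt = d  ⇒  (37.1+30.7 − 2φ)·2 = 97.8
φ = (67.80 − 97.8/2) / 2 = 9.45 mm/h.

φ ≈ 9.45 mm/h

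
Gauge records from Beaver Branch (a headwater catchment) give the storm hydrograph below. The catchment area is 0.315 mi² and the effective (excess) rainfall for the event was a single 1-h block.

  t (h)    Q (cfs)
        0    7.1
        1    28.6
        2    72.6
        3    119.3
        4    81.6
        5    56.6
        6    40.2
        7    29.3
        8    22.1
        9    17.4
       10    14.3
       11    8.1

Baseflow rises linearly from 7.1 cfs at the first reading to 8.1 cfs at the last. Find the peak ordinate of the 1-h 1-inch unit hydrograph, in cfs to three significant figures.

U_p ≈ 56.0 cfs

Direct runoff: 0.00, 21.41, 65.32, 111.93, 74.14, 49.05, 32.55, 21.56, 14.27, 9.48, 6.29, 0.00 cfs; ΣQ_DR = 406.0 cfs, peak = 111.93 cfs.
Runoff depth d = ΣQ_DR·Δt / A = 406.0 × 3600 / (0.315 mi²) = 1.997 in.
The 1-inch UH is the DRH scaled by (1 in)/d, so U_p = 111.93 × 1/1.997 = 56.0 cfs.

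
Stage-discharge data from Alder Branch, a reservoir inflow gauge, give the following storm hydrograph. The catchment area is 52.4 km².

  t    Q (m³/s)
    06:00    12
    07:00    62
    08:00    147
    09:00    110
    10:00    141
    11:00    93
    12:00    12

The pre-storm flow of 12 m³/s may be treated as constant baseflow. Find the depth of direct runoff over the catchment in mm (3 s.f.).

Direct runoff: 0.0, 50.0, 135.0, 98.0, 129.0, 81.0, 0.0 m³/s; ΣQ_DR = 493.0 m³/s.
V = ΣQ_DR · Δt = 493.0 × 3600 s = 1.775 × 10^6 m³.
Over A = 52.4 km², depth = V / A = 33.9 mm.

d ≈ 33.9 mm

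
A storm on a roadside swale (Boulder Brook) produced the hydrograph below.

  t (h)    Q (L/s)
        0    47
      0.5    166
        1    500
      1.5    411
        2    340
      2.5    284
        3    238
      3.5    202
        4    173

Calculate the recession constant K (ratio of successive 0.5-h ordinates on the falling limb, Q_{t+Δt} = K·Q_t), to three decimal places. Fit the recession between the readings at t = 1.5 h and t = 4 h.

Using the recession-limb readings at t = 1.5 h and t = 4 h: Q falls from 411 to 173 L/s over 5 intervals.
K = (Q₂/Q₁)^(1/5) = (173/411)^(1/5) = 0.841.

K ≈ 0.841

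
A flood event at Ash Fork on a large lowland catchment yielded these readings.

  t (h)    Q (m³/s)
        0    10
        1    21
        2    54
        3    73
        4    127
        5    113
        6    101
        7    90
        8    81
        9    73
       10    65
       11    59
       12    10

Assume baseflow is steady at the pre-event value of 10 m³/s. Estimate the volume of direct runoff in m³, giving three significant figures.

Direct-runoff ordinates (Q − Q_b): 0.0, 11.0, 44.0, 63.0, 117.0, 103.0, 91.0, 80.0, 71.0, 63.0, 55.0, 49.0, 0.0 m³/s.
ΣQ_DR = 747.0 m³/s.
With Δt = 1 h = 3600 s, V = ΣQ_DR · Δt = 747.0 × 3600 = 2.69 × 10^6 m³.

V ≈ 2.69 × 10^6 m³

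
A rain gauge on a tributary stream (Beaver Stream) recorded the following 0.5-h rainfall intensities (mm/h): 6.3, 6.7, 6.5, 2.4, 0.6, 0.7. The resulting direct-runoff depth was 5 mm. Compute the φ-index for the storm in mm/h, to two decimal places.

Only the 3 blocks with intensity above φ contribute runoff: 6.3, 6.7, 6.5 mm/h.
Σ(I−φ)·Δt = d  ⇒  (6.3+6.7+6.5 − 3φ)·0.5 = 5
φ = (19.50 − 5/0.5) / 3 = 3.17 mm/h.

φ ≈ 3.17 mm/h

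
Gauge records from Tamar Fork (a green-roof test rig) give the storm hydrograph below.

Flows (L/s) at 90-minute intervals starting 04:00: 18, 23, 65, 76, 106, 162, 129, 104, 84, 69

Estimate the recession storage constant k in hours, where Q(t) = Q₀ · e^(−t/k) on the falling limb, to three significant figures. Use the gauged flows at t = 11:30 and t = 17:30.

k ≈ 7.03 h

On the falling limb, Q drops from 162 to 69 L/s between t = 11:30 and t = 17:30 (Δt = 6 h).
k = −Δt / ln(Q₂/Q₁) = −6 / ln(69/162) = 7.03 h.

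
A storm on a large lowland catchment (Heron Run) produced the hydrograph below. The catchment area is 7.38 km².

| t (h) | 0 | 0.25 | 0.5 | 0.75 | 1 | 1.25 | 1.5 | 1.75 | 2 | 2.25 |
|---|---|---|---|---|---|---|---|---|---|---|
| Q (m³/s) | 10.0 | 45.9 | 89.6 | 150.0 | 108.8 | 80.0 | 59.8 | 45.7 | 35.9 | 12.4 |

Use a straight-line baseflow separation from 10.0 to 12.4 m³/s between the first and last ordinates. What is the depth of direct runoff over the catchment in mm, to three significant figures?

Direct runoff: 0.00, 35.63, 79.07, 139.20, 97.73, 68.67, 48.20, 33.83, 23.77, 0.00 m³/s; ΣQ_DR = 526.1 m³/s.
V = ΣQ_DR · Δt = 526.1 × 900 s = 4.735 × 10^5 m³.
Over A = 7.38 km², depth = V / A = 64.2 mm.

d ≈ 64.2 mm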